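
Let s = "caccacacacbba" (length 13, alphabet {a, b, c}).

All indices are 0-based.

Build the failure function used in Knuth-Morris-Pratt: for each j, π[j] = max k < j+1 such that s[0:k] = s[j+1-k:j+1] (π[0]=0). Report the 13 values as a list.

[0, 0, 1, 1, 2, 3, 2, 3, 2, 3, 0, 0, 0]

π[0] = 0
j=1 s[j]='a': π[1]=0 (border '')
j=2 s[j]='c': π[2]=1 (border 'c')
j=3 s[j]='c': k: 1→0; π[3]=1 (border 'c')
j=4 s[j]='a': π[4]=2 (border 'ca')
j=5 s[j]='c': π[5]=3 (border 'cac')
j=6 s[j]='a': k: 3→1; π[6]=2 (border 'ca')
j=7 s[j]='c': π[7]=3 (border 'cac')
j=8 s[j]='a': k: 3→1; π[8]=2 (border 'ca')
j=9 s[j]='c': π[9]=3 (border 'cac')
j=10 s[j]='b': k: 3→1→0; π[10]=0 (border '')
j=11 s[j]='b': π[11]=0 (border '')
j=12 s[j]='a': π[12]=0 (border '')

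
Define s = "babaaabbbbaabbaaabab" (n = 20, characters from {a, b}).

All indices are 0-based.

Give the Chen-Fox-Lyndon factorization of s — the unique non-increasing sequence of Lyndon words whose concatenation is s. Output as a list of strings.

emit factor 1: 'b' (i=0, period=1)
emit factor 2: 'ab' (i=1, period=2)
emit factor 3: 'aaabbbbaabb' (i=3, period=11)
emit factor 4: 'aaabab' (i=14, period=6)

["b", "ab", "aaabbbbaabb", "aaabab"]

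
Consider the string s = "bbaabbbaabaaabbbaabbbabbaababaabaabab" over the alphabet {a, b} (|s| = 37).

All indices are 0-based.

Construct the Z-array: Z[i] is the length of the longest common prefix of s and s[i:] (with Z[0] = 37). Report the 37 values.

[37, 1, 0, 0, 2, 5, 1, 0, 0, 1, 0, 0, 0, 2, 8, 1, 0, 0, 2, 3, 1, 0, 5, 1, 0, 0, 1, 0, 1, 0, 0, 1, 0, 0, 1, 0, 1]

Z[0]=37
i=1: outside box; Z[1]=1 scan→box=[1,2)
i=2: outside box; Z[2]=0
i=3: outside box; Z[3]=0
i=4: outside box; Z[4]=2 scan→box=[4,6)
i=5: min(r-i=1, Z[1]=1)=1; Z[5]=5 scan→box=[5,10)
i=6: min(r-i=4, Z[1]=1)=1; Z[6]=1
i=7: min(r-i=3, Z[2]=0)=0; Z[7]=0
i=8: min(r-i=2, Z[3]=0)=0; Z[8]=0
i=9: min(r-i=1, Z[4]=2)=1; Z[9]=1
i=10: outside box; Z[10]=0
i=11: outside box; Z[11]=0
i=12: outside box; Z[12]=0
i=13: outside box; Z[13]=2 scan→box=[13,15)
i=14: min(r-i=1, Z[1]=1)=1; Z[14]=8 scan→box=[14,22)
i=15: min(r-i=7, Z[1]=1)=1; Z[15]=1
i=16: min(r-i=6, Z[2]=0)=0; Z[16]=0
i=17: min(r-i=5, Z[3]=0)=0; Z[17]=0
i=18: min(r-i=4, Z[4]=2)=2; Z[18]=2
i=19: min(r-i=3, Z[5]=5)=3; Z[19]=3
i=20: min(r-i=2, Z[6]=1)=1; Z[20]=1
i=21: min(r-i=1, Z[7]=0)=0; Z[21]=0
i=22: outside box; Z[22]=5 scan→box=[22,27)
i=23: min(r-i=4, Z[1]=1)=1; Z[23]=1
i=24: min(r-i=3, Z[2]=0)=0; Z[24]=0
i=25: min(r-i=2, Z[3]=0)=0; Z[25]=0
i=26: min(r-i=1, Z[4]=2)=1; Z[26]=1
i=27: outside box; Z[27]=0
i=28: outside box; Z[28]=1 scan→box=[28,29)
i=29: outside box; Z[29]=0
i=30: outside box; Z[30]=0
i=31: outside box; Z[31]=1 scan→box=[31,32)
i=32: outside box; Z[32]=0
i=33: outside box; Z[33]=0
i=34: outside box; Z[34]=1 scan→box=[34,35)
i=35: outside box; Z[35]=0
i=36: outside box; Z[36]=1 scan→box=[36,37)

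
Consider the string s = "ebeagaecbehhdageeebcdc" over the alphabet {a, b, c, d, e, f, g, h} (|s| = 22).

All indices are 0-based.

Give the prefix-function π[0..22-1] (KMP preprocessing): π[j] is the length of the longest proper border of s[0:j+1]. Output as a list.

[0, 0, 1, 0, 0, 0, 1, 0, 0, 1, 0, 0, 0, 0, 0, 1, 1, 1, 2, 0, 0, 0]

π[0] = 0
j=1 s[j]='b': π[1]=0 (border '')
j=2 s[j]='e': π[2]=1 (border 'e')
j=3 s[j]='a': k: 1→0; π[3]=0 (border '')
j=4 s[j]='g': π[4]=0 (border '')
j=5 s[j]='a': π[5]=0 (border '')
j=6 s[j]='e': π[6]=1 (border 'e')
j=7 s[j]='c': k: 1→0; π[7]=0 (border '')
j=8 s[j]='b': π[8]=0 (border '')
j=9 s[j]='e': π[9]=1 (border 'e')
j=10 s[j]='h': k: 1→0; π[10]=0 (border '')
j=11 s[j]='h': π[11]=0 (border '')
j=12 s[j]='d': π[12]=0 (border '')
j=13 s[j]='a': π[13]=0 (border '')
j=14 s[j]='g': π[14]=0 (border '')
j=15 s[j]='e': π[15]=1 (border 'e')
j=16 s[j]='e': k: 1→0; π[16]=1 (border 'e')
j=17 s[j]='e': k: 1→0; π[17]=1 (border 'e')
j=18 s[j]='b': π[18]=2 (border 'eb')
j=19 s[j]='c': k: 2→0; π[19]=0 (border '')
j=20 s[j]='d': π[20]=0 (border '')
j=21 s[j]='c': π[21]=0 (border '')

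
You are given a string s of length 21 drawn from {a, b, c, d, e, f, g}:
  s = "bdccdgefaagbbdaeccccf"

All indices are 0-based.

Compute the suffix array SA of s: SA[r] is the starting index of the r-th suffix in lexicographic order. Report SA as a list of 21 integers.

[8, 14, 9, 11, 12, 0, 16, 17, 2, 18, 3, 19, 13, 1, 4, 15, 6, 20, 7, 10, 5]

sorted suffixes:
  #0 SA[0]=8  'aagbbdaeccccf'
  #1 SA[1]=14  'aeccccf'
  #2 SA[2]=9  'agbbdaeccccf'
  #3 SA[3]=11  'bbdaeccccf'
  #4 SA[4]=12  'bdaeccccf'
  #5 SA[5]=0  'bdccdgefaagbbdaeccccf'
  #6 SA[6]=16  'ccccf'
  #7 SA[7]=17  'cccf'
  #8 SA[8]=2  'ccdgefaagbbdaeccccf'
  #9 SA[9]=18  'ccf'
  #10 SA[10]=3  'cdgefaagbbdaeccccf'
  #11 SA[11]=19  'cf'
  #12 SA[12]=13  'daeccccf'
  #13 SA[13]=1  'dccdgefaagbbdaeccccf'
  #14 SA[14]=4  'dgefaagbbdaeccccf'
  #15 SA[15]=15  'eccccf'
  #16 SA[16]=6  'efaagbbdaeccccf'
  #17 SA[17]=20  'f'
  #18 SA[18]=7  'faagbbdaeccccf'
  #19 SA[19]=10  'gbbdaeccccf'
  #20 SA[20]=5  'gefaagbbdaeccccf'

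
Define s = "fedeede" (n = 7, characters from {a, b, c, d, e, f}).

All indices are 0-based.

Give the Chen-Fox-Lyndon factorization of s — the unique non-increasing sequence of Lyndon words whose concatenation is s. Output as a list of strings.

["f", "e", "dee", "de"]

emit factor 1: 'f' (i=0, period=1)
emit factor 2: 'e' (i=1, period=1)
emit factor 3: 'dee' (i=2, period=3)
emit factor 4: 'de' (i=5, period=2)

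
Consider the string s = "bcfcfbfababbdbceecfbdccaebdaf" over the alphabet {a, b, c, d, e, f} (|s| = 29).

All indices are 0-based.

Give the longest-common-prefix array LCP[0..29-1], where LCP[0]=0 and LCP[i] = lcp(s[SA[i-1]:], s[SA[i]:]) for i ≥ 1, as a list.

[0, 2, 1, 1, 0, 1, 1, 2, 1, 2, 2, 1, 0, 1, 1, 1, 3, 2, 0, 1, 1, 0, 1, 1, 0, 1, 1, 2, 1]

sorted suffixes:
  #0 SA[0]=7  'ababbdbceecfbdccaebdaf'
  #1 SA[1]=9  'abbdbceecfbdccaebdaf'
  #2 SA[2]=23  'aebdaf'
  #3 SA[3]=27  'af'
  #4 SA[4]=8  'babbdbceecfbdccaebdaf'
  #5 SA[5]=10  'bbdbceecfbdccaebdaf'
  #6 SA[6]=13  'bceecfbdccaebdaf'
  #7 SA[7]=0  'bcfcfbfababbdbceecfbdccaebdaf'
  #8 SA[8]=25  'bdaf'
  #9 SA[9]=11  'bdbceecfbdccaebdaf'
  #10 SA[10]=19  'bdccaebdaf'
  #11 SA[11]=5  'bfababbdbceecfbdccaebdaf'
  #12 SA[12]=22  'caebdaf'
  #13 SA[13]=21  'ccaebdaf'
  #14 SA[14]=14  'ceecfbdccaebdaf'
  #15 SA[15]=17  'cfbdccaebdaf'
  #16 SA[16]=3  'cfbfababbdbceecfbdccaebdaf'
  #17 SA[17]=1  'cfcfbfababbdbceecfbdccaebdaf'
  #18 SA[18]=26  'daf'
  #19 SA[19]=12  'dbceecfbdccaebdaf'
  #20 SA[20]=20  'dccaebdaf'
  #21 SA[21]=24  'ebdaf'
  #22 SA[22]=16  'ecfbdccaebdaf'
  #23 SA[23]=15  'eecfbdccaebdaf'
  #24 SA[24]=28  'f'
  #25 SA[25]=6  'fababbdbceecfbdccaebdaf'
  #26 SA[26]=18  'fbdccaebdaf'
  #27 SA[27]=4  'fbfababbdbceecfbdccaebdaf'
  #28 SA[28]=2  'fcfbfababbdbceecfbdccaebdaf'

SA = [7, 9, 23, 27, 8, 10, 13, 0, 25, 11, 19, 5, 22, 21, 14, 17, 3, 1, 26, 12, 20, 24, 16, 15, 28, 6, 18, 4, 2]
[i] adj suffixes → lcp
  [1] 7/9 → 2 ('ab')
  [2] 9/23 → 1 ('a')
  [3] 23/27 → 1 ('a')
  [4] 27/8 → 0 ('')
  [5] 8/10 → 1 ('b')
  [6] 10/13 → 1 ('b')
  [7] 13/0 → 2 ('bc')
  [8] 0/25 → 1 ('b')
  [9] 25/11 → 2 ('bd')
  [10] 11/19 → 2 ('bd')
  [11] 19/5 → 1 ('b')
  [12] 5/22 → 0 ('')
  [13] 22/21 → 1 ('c')
  [14] 21/14 → 1 ('c')
  [15] 14/17 → 1 ('c')
  [16] 17/3 → 3 ('cfb')
  [17] 3/1 → 2 ('cf')
  [18] 1/26 → 0 ('')
  [19] 26/12 → 1 ('d')
  [20] 12/20 → 1 ('d')
  [21] 20/24 → 0 ('')
  [22] 24/16 → 1 ('e')
  [23] 16/15 → 1 ('e')
  [24] 15/28 → 0 ('')
  [25] 28/6 → 1 ('f')
  [26] 6/18 → 1 ('f')
  [27] 18/4 → 2 ('fb')
  [28] 4/2 → 1 ('f')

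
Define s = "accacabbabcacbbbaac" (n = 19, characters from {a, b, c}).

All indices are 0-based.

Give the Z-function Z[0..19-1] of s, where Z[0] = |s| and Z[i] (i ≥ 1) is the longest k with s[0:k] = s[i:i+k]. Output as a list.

Z[0]=19
i=1: fresh scan; Z[1]=0
i=2: fresh scan; Z[2]=0
i=3: fresh scan; Z[3]=2 grow→box=[3,5)
i=4: min(r-i=1, Z[1]=0)=0; Z[4]=0
i=5: fresh scan; Z[5]=1 grow→box=[5,6)
i=6: fresh scan; Z[6]=0
i=7: fresh scan; Z[7]=0
i=8: fresh scan; Z[8]=1 grow→box=[8,9)
i=9: fresh scan; Z[9]=0
i=10: fresh scan; Z[10]=0
i=11: fresh scan; Z[11]=2 grow→box=[11,13)
i=12: min(r-i=1, Z[1]=0)=0; Z[12]=0
i=13: fresh scan; Z[13]=0
i=14: fresh scan; Z[14]=0
i=15: fresh scan; Z[15]=0
i=16: fresh scan; Z[16]=1 grow→box=[16,17)
i=17: fresh scan; Z[17]=2 grow→box=[17,19)
i=18: min(r-i=1, Z[1]=0)=0; Z[18]=0

[19, 0, 0, 2, 0, 1, 0, 0, 1, 0, 0, 2, 0, 0, 0, 0, 1, 2, 0]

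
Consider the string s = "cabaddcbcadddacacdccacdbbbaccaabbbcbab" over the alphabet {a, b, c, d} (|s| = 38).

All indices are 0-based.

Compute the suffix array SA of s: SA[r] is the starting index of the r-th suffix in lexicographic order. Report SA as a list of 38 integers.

[29, 36, 1, 30, 13, 26, 20, 15, 3, 9, 37, 35, 25, 2, 24, 23, 31, 32, 7, 33, 28, 0, 19, 14, 8, 34, 6, 27, 18, 21, 16, 12, 22, 5, 17, 11, 4, 10]

rank | idx | suffix
   0 |  29 | aabbbcbab
   1 |  36 | ab
   2 |   1 | abaddcbcadddacacdccacdbbbaccaabbbcbab
   3 |  30 | abbbcbab
   4 |  13 | acacdccacdbbbaccaabbbcbab
   5 |  26 | accaabbbcbab
   6 |  20 | acdbbbaccaabbbcbab
   7 |  15 | acdccacdbbbaccaabbbcbab
   8 |   3 | addcbcadddacacdccacdbbbaccaabbbcbab
   9 |   9 | adddacacdccacdbbbaccaabbbcbab
  10 |  37 | b
  11 |  35 | bab
  12 |  25 | baccaabbbcbab
  13 |   2 | baddcbcadddacacdccacdbbbaccaabbbcbab
  14 |  24 | bbaccaabbbcbab
  15 |  23 | bbbaccaabbbcbab
  16 |  31 | bbbcbab
  17 |  32 | bbcbab
  18 |   7 | bcadddacacdccacdbbbaccaabbbcbab
  19 |  33 | bcbab
  20 |  28 | caabbbcbab
  21 |   0 | cabaddcbcadddacacdccacdbbbaccaabbbcbab
  22 |  19 | cacdbbbaccaabbbcbab
  23 |  14 | cacdccacdbbbaccaabbbcbab
  24 |   8 | cadddacacdccacdbbbaccaabbbcbab
  25 |  34 | cbab
  26 |   6 | cbcadddacacdccacdbbbaccaabbbcbab
  27 |  27 | ccaabbbcbab
  28 |  18 | ccacdbbbaccaabbbcbab
  29 |  21 | cdbbbaccaabbbcbab
  30 |  16 | cdccacdbbbaccaabbbcbab
  31 |  12 | dacacdccacdbbbaccaabbbcbab
  32 |  22 | dbbbaccaabbbcbab
  33 |   5 | dcbcadddacacdccacdbbbaccaabbbcbab
  34 |  17 | dccacdbbbaccaabbbcbab
  35 |  11 | ddacacdccacdbbbaccaabbbcbab
  36 |   4 | ddcbcadddacacdccacdbbbaccaabbbcbab
  37 |  10 | dddacacdccacdbbbaccaabbbcbab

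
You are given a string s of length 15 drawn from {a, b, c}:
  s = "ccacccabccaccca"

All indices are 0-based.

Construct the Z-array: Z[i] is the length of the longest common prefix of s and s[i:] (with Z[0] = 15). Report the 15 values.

[15, 1, 0, 2, 3, 1, 0, 0, 7, 1, 0, 2, 3, 1, 0]

Z[0]=15
i=1: i≥r, start 0; Z[1]=1 extend→box=[1,2)
i=2: i≥r, start 0; Z[2]=0
i=3: i≥r, start 0; Z[3]=2 extend→box=[3,5)
i=4: min(r-i=1, Z[1]=1)=1; Z[4]=3 extend→box=[4,7)
i=5: min(r-i=2, Z[1]=1)=1; Z[5]=1
i=6: min(r-i=1, Z[2]=0)=0; Z[6]=0
i=7: i≥r, start 0; Z[7]=0
i=8: i≥r, start 0; Z[8]=7 extend→box=[8,15)
i=9: min(r-i=6, Z[1]=1)=1; Z[9]=1
i=10: min(r-i=5, Z[2]=0)=0; Z[10]=0
i=11: min(r-i=4, Z[3]=2)=2; Z[11]=2
i=12: min(r-i=3, Z[4]=3)=3; Z[12]=3
i=13: min(r-i=2, Z[5]=1)=1; Z[13]=1
i=14: min(r-i=1, Z[6]=0)=0; Z[14]=0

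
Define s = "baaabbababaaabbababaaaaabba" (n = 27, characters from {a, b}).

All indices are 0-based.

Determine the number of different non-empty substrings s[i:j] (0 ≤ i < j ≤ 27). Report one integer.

rank | idx | suffix
   0 |  26 | a
   1 |  19 | aaaaabba
   2 |  20 | aaaabba
   3 |  21 | aaabba
   4 |  10 | aaabbababaaaaabba
   5 |   1 | aaabbababaaabbababaaaaabba
   6 |  22 | aabba
   7 |  11 | aabbababaaaaabba
   8 |   2 | aabbababaaabbababaaaaabba
   9 |  17 | abaaaaabba
  10 |   8 | abaaabbababaaaaabba
  11 |  15 | ababaaaaabba
  12 |   6 | ababaaabbababaaaaabba
  13 |  23 | abba
  14 |  12 | abbababaaaaabba
  15 |   3 | abbababaaabbababaaaaabba
  16 |  25 | ba
  17 |  18 | baaaaabba
  18 |   9 | baaabbababaaaaabba
  19 |   0 | baaabbababaaabbababaaaaabba
  20 |  16 | babaaaaabba
  21 |   7 | babaaabbababaaaaabba
  22 |  14 | bababaaaaabba
  23 |   5 | bababaaabbababaaaaabba
  24 |  24 | bba
  25 |  13 | bbababaaaaabba
  26 |   4 | bbababaaabbababaaaaabba

SA = [26, 19, 20, 21, 10, 1, 22, 11, 2, 17, 8, 15, 6, 23, 12, 3, 25, 18, 9, 0, 16, 7, 14, 5, 24, 13, 4]
[i] adj suffixes → lcp
  [1] 26/19 → 1 ('a')
  [2] 19/20 → 4 ('aaaa')
  [3] 20/21 → 3 ('aaa')
  [4] 21/10 → 6 ('aaabba')
  [5] 10/1 → 12 ('aaabbababaaa')
  [6] 1/22 → 2 ('aa')
  [7] 22/11 → 5 ('aabba')
  [8] 11/2 → 11 ('aabbababaaa')
  [9] 2/17 → 1 ('a')
  [10] 17/8 → 5 ('abaaa')
  [11] 8/15 → 3 ('aba')
  [12] 15/6 → 7 ('ababaaa')
  [13] 6/23 → 2 ('ab')
  [14] 23/12 → 4 ('abba')
  [15] 12/3 → 10 ('abbababaaa')
  [16] 3/25 → 0 ('')
  [17] 25/18 → 2 ('ba')
  [18] 18/9 → 4 ('baaa')
  [19] 9/0 → 13 ('baaabbababaaa')
  [20] 0/16 → 2 ('ba')
  [21] 16/7 → 6 ('babaaa')
  [22] 7/14 → 4 ('baba')
  [23] 14/5 → 8 ('bababaaa')
  [24] 5/24 → 1 ('b')
  [25] 24/13 → 3 ('bba')
  [26] 13/4 → 9 ('bbababaaa')

n(n+1)/2 = 27·28/2 = 378
Σ LCP = 0 + 1 + 4 + 3 + 6 + 12 + 2 + 5 + 11 + 1 + 5 + 3 + 7 + 2 + 4 + 10 + 0 + 2 + 4 + 13 + 2 + 6 + 4 + 8 + 1 + 3 + 9 = 128
distinct = 378 − 128 = 250

250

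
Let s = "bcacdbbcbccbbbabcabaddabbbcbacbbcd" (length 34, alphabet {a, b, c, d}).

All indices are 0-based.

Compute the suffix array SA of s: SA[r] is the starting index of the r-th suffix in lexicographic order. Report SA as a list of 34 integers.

[17, 22, 14, 28, 2, 19, 13, 27, 18, 12, 11, 23, 24, 5, 30, 15, 0, 25, 6, 8, 31, 16, 1, 26, 10, 29, 7, 9, 32, 3, 33, 21, 4, 20]

rank→(start, suffix):
  0 → (17, 'abaddabbbcbacbbcd')
  1 → (22, 'abbbcbacbbcd')
  2 → (14, 'abcabaddabbbcbacbbcd')
  3 → (28, 'acbbcd')
  4 → (2, 'acdbbcbccbbbabcabaddabbbcbacbbcd')
  5 → (19, 'addabbbcbacbbcd')
  6 → (13, 'babcabaddabbbcbacbbcd')
  7 → (27, 'bacbbcd')
  8 → (18, 'baddabbbcbacbbcd')
  9 → (12, 'bbabcabaddabbbcbacbbcd')
  10 → (11, 'bbbabcabaddabbbcbacbbcd')
  11 → (23, 'bbbcbacbbcd')
  12 → (24, 'bbcbacbbcd')
  13 → (5, 'bbcbccbbbabcabaddabbbcbacbbcd')
  14 → (30, 'bbcd')
  15 → (15, 'bcabaddabbbcbacbbcd')
  16 → (0, 'bcacdbbcbccbbbabcabaddabbbcbacbbcd')
  17 → (25, 'bcbacbbcd')
  18 → (6, 'bcbccbbbabcabaddabbbcbacbbcd')
  19 → (8, 'bccbbbabcabaddabbbcbacbbcd')
  20 → (31, 'bcd')
  21 → (16, 'cabaddabbbcbacbbcd')
  22 → (1, 'cacdbbcbccbbbabcabaddabbbcbacbbcd')
  23 → (26, 'cbacbbcd')
  24 → (10, 'cbbbabcabaddabbbcbacbbcd')
  25 → (29, 'cbbcd')
  26 → (7, 'cbccbbbabcabaddabbbcbacbbcd')
  27 → (9, 'ccbbbabcabaddabbbcbacbbcd')
  28 → (32, 'cd')
  29 → (3, 'cdbbcbccbbbabcabaddabbbcbacbbcd')
  30 → (33, 'd')
  31 → (21, 'dabbbcbacbbcd')
  32 → (4, 'dbbcbccbbbabcabaddabbbcbacbbcd')
  33 → (20, 'ddabbbcbacbbcd')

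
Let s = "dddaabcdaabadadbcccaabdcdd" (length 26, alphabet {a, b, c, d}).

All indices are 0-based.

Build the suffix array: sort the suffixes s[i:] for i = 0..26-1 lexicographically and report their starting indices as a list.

rank | idx | suffix
   0 |   8 | aabadadbcccaabdcdd
   1 |   3 | aabcdaabadadbcccaabdcdd
   2 |  19 | aabdcdd
   3 |   9 | abadadbcccaabdcdd
   4 |   4 | abcdaabadadbcccaabdcdd
   5 |  20 | abdcdd
   6 |  11 | adadbcccaabdcdd
   7 |  13 | adbcccaabdcdd
   8 |  10 | badadbcccaabdcdd
   9 |  15 | bcccaabdcdd
  10 |   5 | bcdaabadadbcccaabdcdd
  11 |  21 | bdcdd
  12 |  18 | caabdcdd
  13 |  17 | ccaabdcdd
  14 |  16 | cccaabdcdd
  15 |   6 | cdaabadadbcccaabdcdd
  16 |  23 | cdd
  17 |  25 | d
  18 |   7 | daabadadbcccaabdcdd
  19 |   2 | daabcdaabadadbcccaabdcdd
  20 |  12 | dadbcccaabdcdd
  21 |  14 | dbcccaabdcdd
  22 |  22 | dcdd
  23 |  24 | dd
  24 |   1 | ddaabcdaabadadbcccaabdcdd
  25 |   0 | dddaabcdaabadadbcccaabdcdd

[8, 3, 19, 9, 4, 20, 11, 13, 10, 15, 5, 21, 18, 17, 16, 6, 23, 25, 7, 2, 12, 14, 22, 24, 1, 0]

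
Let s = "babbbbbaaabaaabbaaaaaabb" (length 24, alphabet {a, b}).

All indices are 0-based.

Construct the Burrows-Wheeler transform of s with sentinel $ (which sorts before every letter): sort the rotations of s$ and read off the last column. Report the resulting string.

bbaababaaaaaabbbba$aabbba

rank  rotation                   last
    0  $babbbbbaaabaaabbaaaaaabb  b
    1  aaaaaabb$babbbbbaaabaaabb  b
    2  aaaaabb$babbbbbaaabaaabba  a
    3  aaaabb$babbbbbaaabaaabbaa  a
    4  aaabaaabbaaaaaabb$babbbbb  b
    5  aaabb$babbbbbaaabaaabbaaa  a
    6  aaabbaaaaaabb$babbbbbaaab  b
    7  aabaaabbaaaaaabb$babbbbba  a
    8  aabb$babbbbbaaabaaabbaaaa  a
    9  aabbaaaaaabb$babbbbbaaaba  a
   10  abaaabbaaaaaabb$babbbbbaa  a
   11  abb$babbbbbaaabaaabbaaaaa  a
   12  abbaaaaaabb$babbbbbaaabaa  a
   13  abbbbbaaabaaabbaaaaaabb$b  b
   14  b$babbbbbaaabaaabbaaaaaab  b
   15  baaaaaabb$babbbbbaaabaaab  b
   16  baaabaaabbaaaaaabb$babbbb  b
   17  baaabbaaaaaabb$babbbbbaaa  a
   18  babbbbbaaabaaabbaaaaaabb$  $
   19  bb$babbbbbaaabaaabbaaaaaa  a
   20  bbaaaaaabb$babbbbbaaabaaa  a
   21  bbaaabaaabbaaaaaabb$babbb  b
   22  bbbaaabaaabbaaaaaabb$babb  b
   23  bbbbaaabaaabbaaaaaabb$bab  b
   24  bbbbbaaabaaabbaaaaaabb$ba  a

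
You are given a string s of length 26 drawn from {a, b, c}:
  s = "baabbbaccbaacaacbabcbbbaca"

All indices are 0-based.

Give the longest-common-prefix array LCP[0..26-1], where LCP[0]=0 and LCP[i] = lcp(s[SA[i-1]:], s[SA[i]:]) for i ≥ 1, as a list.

[0, 1, 2, 3, 1, 2, 1, 3, 2, 2, 0, 3, 2, 2, 3, 1, 4, 2, 5, 1, 0, 2, 1, 3, 2, 1]

rank | idx | suffix
   0 |  25 | a
   1 |   1 | aabbbaccbaacaacbabcbbbaca
   2 |  10 | aacaacbabcbbbaca
   3 |  13 | aacbabcbbbaca
   4 |   2 | abbbaccbaacaacbabcbbbaca
   5 |  17 | abcbbbaca
   6 |  23 | aca
   7 |  11 | acaacbabcbbbaca
   8 |  14 | acbabcbbbaca
   9 |   6 | accbaacaacbabcbbbaca
  10 |   0 | baabbbaccbaacaacbabcbbbaca
  11 |   9 | baacaacbabcbbbaca
  12 |  16 | babcbbbaca
  13 |  22 | baca
  14 |   5 | baccbaacaacbabcbbbaca
  15 |  21 | bbaca
  16 |   4 | bbaccbaacaacbabcbbbaca
  17 |  20 | bbbaca
  18 |   3 | bbbaccbaacaacbabcbbbaca
  19 |  18 | bcbbbaca
  20 |  24 | ca
  21 |  12 | caacbabcbbbaca
  22 |   8 | cbaacaacbabcbbbaca
  23 |  15 | cbabcbbbaca
  24 |  19 | cbbbaca
  25 |   7 | ccbaacaacbabcbbbaca

SA = [25, 1, 10, 13, 2, 17, 23, 11, 14, 6, 0, 9, 16, 22, 5, 21, 4, 20, 3, 18, 24, 12, 8, 15, 19, 7]
i: (SA[i-1],SA[i]) lcp shared
  1: (25,1) 1 'a'
  2: (1,10) 2 'aa'
  3: (10,13) 3 'aac'
  4: (13,2) 1 'a'
  5: (2,17) 2 'ab'
  6: (17,23) 1 'a'
  7: (23,11) 3 'aca'
  8: (11,14) 2 'ac'
  9: (14,6) 2 'ac'
  10: (6,0) 0 ''
  11: (0,9) 3 'baa'
  12: (9,16) 2 'ba'
  13: (16,22) 2 'ba'
  14: (22,5) 3 'bac'
  15: (5,21) 1 'b'
  16: (21,4) 4 'bbac'
  17: (4,20) 2 'bb'
  18: (20,3) 5 'bbbac'
  19: (3,18) 1 'b'
  20: (18,24) 0 ''
  21: (24,12) 2 'ca'
  22: (12,8) 1 'c'
  23: (8,15) 3 'cba'
  24: (15,19) 2 'cb'
  25: (19,7) 1 'c'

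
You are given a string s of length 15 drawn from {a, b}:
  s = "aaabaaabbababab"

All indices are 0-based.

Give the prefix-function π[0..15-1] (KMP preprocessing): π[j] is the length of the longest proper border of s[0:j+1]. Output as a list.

π[0] = 0
j=1 s[j]='a': π[1]=1 (border 'a')
j=2 s[j]='a': π[2]=2 (border 'aa')
j=3 s[j]='b': k: 2→1→0; π[3]=0 (border '')
j=4 s[j]='a': π[4]=1 (border 'a')
j=5 s[j]='a': π[5]=2 (border 'aa')
j=6 s[j]='a': π[6]=3 (border 'aaa')
j=7 s[j]='b': π[7]=4 (border 'aaab')
j=8 s[j]='b': k: 4→0; π[8]=0 (border '')
j=9 s[j]='a': π[9]=1 (border 'a')
j=10 s[j]='b': k: 1→0; π[10]=0 (border '')
j=11 s[j]='a': π[11]=1 (border 'a')
j=12 s[j]='b': k: 1→0; π[12]=0 (border '')
j=13 s[j]='a': π[13]=1 (border 'a')
j=14 s[j]='b': k: 1→0; π[14]=0 (border '')

[0, 1, 2, 0, 1, 2, 3, 4, 0, 1, 0, 1, 0, 1, 0]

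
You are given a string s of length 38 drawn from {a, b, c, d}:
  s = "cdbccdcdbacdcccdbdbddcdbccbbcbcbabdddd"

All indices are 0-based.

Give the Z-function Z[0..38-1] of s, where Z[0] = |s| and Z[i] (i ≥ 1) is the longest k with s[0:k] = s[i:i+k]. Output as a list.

[38, 0, 0, 1, 2, 0, 3, 0, 0, 0, 2, 0, 1, 1, 3, 0, 0, 0, 0, 0, 0, 5, 0, 0, 1, 1, 0, 0, 1, 0, 1, 0, 0, 0, 0, 0, 0, 0]

Z[0]=38
i=1: fresh scan; Z[1]=0
i=2: fresh scan; Z[2]=0
i=3: fresh scan; Z[3]=1 extend→box=[3,4)
i=4: fresh scan; Z[4]=2 extend→box=[4,6)
i=5: min(r-i=1, Z[1]=0)=0; Z[5]=0
i=6: fresh scan; Z[6]=3 extend→box=[6,9)
i=7: min(r-i=2, Z[1]=0)=0; Z[7]=0
i=8: min(r-i=1, Z[2]=0)=0; Z[8]=0
i=9: fresh scan; Z[9]=0
i=10: fresh scan; Z[10]=2 extend→box=[10,12)
i=11: min(r-i=1, Z[1]=0)=0; Z[11]=0
i=12: fresh scan; Z[12]=1 extend→box=[12,13)
i=13: fresh scan; Z[13]=1 extend→box=[13,14)
i=14: fresh scan; Z[14]=3 extend→box=[14,17)
i=15: min(r-i=2, Z[1]=0)=0; Z[15]=0
i=16: min(r-i=1, Z[2]=0)=0; Z[16]=0
i=17: fresh scan; Z[17]=0
i=18: fresh scan; Z[18]=0
i=19: fresh scan; Z[19]=0
i=20: fresh scan; Z[20]=0
i=21: fresh scan; Z[21]=5 extend→box=[21,26)
i=22: min(r-i=4, Z[1]=0)=0; Z[22]=0
i=23: min(r-i=3, Z[2]=0)=0; Z[23]=0
i=24: min(r-i=2, Z[3]=1)=1; Z[24]=1
i=25: min(r-i=1, Z[4]=2)=1; Z[25]=1
i=26: fresh scan; Z[26]=0
i=27: fresh scan; Z[27]=0
i=28: fresh scan; Z[28]=1 extend→box=[28,29)
i=29: fresh scan; Z[29]=0
i=30: fresh scan; Z[30]=1 extend→box=[30,31)
i=31: fresh scan; Z[31]=0
i=32: fresh scan; Z[32]=0
i=33: fresh scan; Z[33]=0
i=34: fresh scan; Z[34]=0
i=35: fresh scan; Z[35]=0
i=36: fresh scan; Z[36]=0
i=37: fresh scan; Z[37]=0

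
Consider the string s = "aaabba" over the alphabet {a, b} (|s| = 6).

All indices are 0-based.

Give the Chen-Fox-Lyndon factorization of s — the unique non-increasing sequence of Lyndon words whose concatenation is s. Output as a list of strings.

["aaabb", "a"]

emit factor 1: 'aaabb' (i=0, period=5)
emit factor 2: 'a' (i=5, period=1)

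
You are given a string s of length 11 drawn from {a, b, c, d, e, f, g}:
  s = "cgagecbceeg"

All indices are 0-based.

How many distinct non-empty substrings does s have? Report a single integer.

60

rank | idx | suffix
   0 |   2 | agecbceeg
   1 |   6 | bceeg
   2 |   5 | cbceeg
   3 |   7 | ceeg
   4 |   0 | cgagecbceeg
   5 |   4 | ecbceeg
   6 |   8 | eeg
   7 |   9 | eg
   8 |  10 | g
   9 |   1 | gagecbceeg
  10 |   3 | gecbceeg

SA = [2, 6, 5, 7, 0, 4, 8, 9, 10, 1, 3]
[i] adj suffixes → lcp
  [1] 2/6 → 0 ('')
  [2] 6/5 → 0 ('')
  [3] 5/7 → 1 ('c')
  [4] 7/0 → 1 ('c')
  [5] 0/4 → 0 ('')
  [6] 4/8 → 1 ('e')
  [7] 8/9 → 1 ('e')
  [8] 9/10 → 0 ('')
  [9] 10/1 → 1 ('g')
  [10] 1/3 → 1 ('g')

n(n+1)/2 = 11·12/2 = 66
Σ LCP = 0 + 0 + 0 + 1 + 1 + 0 + 1 + 1 + 0 + 1 + 1 = 6
distinct = 66 − 6 = 60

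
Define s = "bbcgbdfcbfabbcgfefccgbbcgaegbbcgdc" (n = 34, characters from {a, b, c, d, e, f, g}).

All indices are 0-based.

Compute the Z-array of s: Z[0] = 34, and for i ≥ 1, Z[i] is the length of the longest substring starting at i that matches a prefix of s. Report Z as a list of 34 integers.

[34, 1, 0, 0, 1, 0, 0, 0, 1, 0, 0, 4, 1, 0, 0, 0, 0, 0, 0, 0, 0, 4, 1, 0, 0, 0, 0, 0, 4, 1, 0, 0, 0, 0]

Z[0]=34
i=1: outside box; Z[1]=1 scan→box=[1,2)
i=2: outside box; Z[2]=0
i=3: outside box; Z[3]=0
i=4: outside box; Z[4]=1 scan→box=[4,5)
i=5: outside box; Z[5]=0
i=6: outside box; Z[6]=0
i=7: outside box; Z[7]=0
i=8: outside box; Z[8]=1 scan→box=[8,9)
i=9: outside box; Z[9]=0
i=10: outside box; Z[10]=0
i=11: outside box; Z[11]=4 scan→box=[11,15)
i=12: min(r-i=3, Z[1]=1)=1; Z[12]=1
i=13: min(r-i=2, Z[2]=0)=0; Z[13]=0
i=14: min(r-i=1, Z[3]=0)=0; Z[14]=0
i=15: outside box; Z[15]=0
i=16: outside box; Z[16]=0
i=17: outside box; Z[17]=0
i=18: outside box; Z[18]=0
i=19: outside box; Z[19]=0
i=20: outside box; Z[20]=0
i=21: outside box; Z[21]=4 scan→box=[21,25)
i=22: min(r-i=3, Z[1]=1)=1; Z[22]=1
i=23: min(r-i=2, Z[2]=0)=0; Z[23]=0
i=24: min(r-i=1, Z[3]=0)=0; Z[24]=0
i=25: outside box; Z[25]=0
i=26: outside box; Z[26]=0
i=27: outside box; Z[27]=0
i=28: outside box; Z[28]=4 scan→box=[28,32)
i=29: min(r-i=3, Z[1]=1)=1; Z[29]=1
i=30: min(r-i=2, Z[2]=0)=0; Z[30]=0
i=31: min(r-i=1, Z[3]=0)=0; Z[31]=0
i=32: outside box; Z[32]=0
i=33: outside box; Z[33]=0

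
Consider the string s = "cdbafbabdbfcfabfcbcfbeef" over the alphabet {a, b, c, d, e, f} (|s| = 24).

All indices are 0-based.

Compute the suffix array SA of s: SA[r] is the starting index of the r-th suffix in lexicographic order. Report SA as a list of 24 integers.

[6, 13, 3, 5, 2, 17, 7, 20, 14, 9, 16, 0, 11, 18, 1, 8, 21, 22, 23, 12, 4, 19, 15, 10]

rank | idx | suffix
   0 |   6 | abdbfcfabfcbcfbeef
   1 |  13 | abfcbcfbeef
   2 |   3 | afbabdbfcfabfcbcfbeef
   3 |   5 | babdbfcfabfcbcfbeef
   4 |   2 | bafbabdbfcfabfcbcfbeef
   5 |  17 | bcfbeef
   6 |   7 | bdbfcfabfcbcfbeef
   7 |  20 | beef
   8 |  14 | bfcbcfbeef
   9 |   9 | bfcfabfcbcfbeef
  10 |  16 | cbcfbeef
  11 |   0 | cdbafbabdbfcfabfcbcfbeef
  12 |  11 | cfabfcbcfbeef
  13 |  18 | cfbeef
  14 |   1 | dbafbabdbfcfabfcbcfbeef
  15 |   8 | dbfcfabfcbcfbeef
  16 |  21 | eef
  17 |  22 | ef
  18 |  23 | f
  19 |  12 | fabfcbcfbeef
  20 |   4 | fbabdbfcfabfcbcfbeef
  21 |  19 | fbeef
  22 |  15 | fcbcfbeef
  23 |  10 | fcfabfcbcfbeef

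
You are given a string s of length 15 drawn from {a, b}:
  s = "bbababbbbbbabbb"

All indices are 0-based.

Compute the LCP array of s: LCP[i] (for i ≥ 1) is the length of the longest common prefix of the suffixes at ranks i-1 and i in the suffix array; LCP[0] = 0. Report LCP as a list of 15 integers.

rank | idx | suffix
   0 |   2 | ababbbbbbabbb
   1 |  11 | abbb
   2 |   4 | abbbbbbabbb
   3 |  14 | b
   4 |   1 | bababbbbbbabbb
   5 |  10 | babbb
   6 |   3 | babbbbbbabbb
   7 |  13 | bb
   8 |   0 | bbababbbbbbabbb
   9 |   9 | bbabbb
  10 |  12 | bbb
  11 |   8 | bbbabbb
  12 |   7 | bbbbabbb
  13 |   6 | bbbbbabbb
  14 |   5 | bbbbbbabbb

SA = [2, 11, 4, 14, 1, 10, 3, 13, 0, 9, 12, 8, 7, 6, 5]
i: (SA[i-1],SA[i]) lcp shared
  1: (2,11) 2 'ab'
  2: (11,4) 4 'abbb'
  3: (4,14) 0 ''
  4: (14,1) 1 'b'
  5: (1,10) 3 'bab'
  6: (10,3) 5 'babbb'
  7: (3,13) 1 'b'
  8: (13,0) 2 'bb'
  9: (0,9) 4 'bbab'
  10: (9,12) 2 'bb'
  11: (12,8) 3 'bbb'
  12: (8,7) 3 'bbb'
  13: (7,6) 4 'bbbb'
  14: (6,5) 5 'bbbbb'

[0, 2, 4, 0, 1, 3, 5, 1, 2, 4, 2, 3, 3, 4, 5]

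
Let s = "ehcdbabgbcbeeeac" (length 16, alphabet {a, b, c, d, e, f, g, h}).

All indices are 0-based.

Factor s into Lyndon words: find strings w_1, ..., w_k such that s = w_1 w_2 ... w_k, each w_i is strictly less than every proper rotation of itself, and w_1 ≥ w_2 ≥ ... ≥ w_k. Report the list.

["eh", "cd", "b", "abgbcbeeeac"]

emit factor 1: 'eh' (i=0, period=2)
emit factor 2: 'cd' (i=2, period=2)
emit factor 3: 'b' (i=4, period=1)
emit factor 4: 'abgbcbeeeac' (i=5, period=11)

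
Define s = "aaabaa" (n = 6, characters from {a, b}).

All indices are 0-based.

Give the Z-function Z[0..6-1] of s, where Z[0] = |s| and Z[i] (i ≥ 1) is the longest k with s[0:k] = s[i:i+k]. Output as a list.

[6, 2, 1, 0, 2, 1]

Z[0]=6
i=1: fresh scan; Z[1]=2 grow→box=[1,3)
i=2: min(r-i=1, Z[1]=2)=1; Z[2]=1
i=3: fresh scan; Z[3]=0
i=4: fresh scan; Z[4]=2 grow→box=[4,6)
i=5: min(r-i=1, Z[1]=2)=1; Z[5]=1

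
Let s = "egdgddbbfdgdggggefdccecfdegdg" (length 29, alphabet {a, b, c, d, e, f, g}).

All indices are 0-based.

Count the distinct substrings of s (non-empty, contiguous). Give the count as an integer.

395

rank→(start, suffix):
  0 → (6, 'bbfdgdggggefdccecfdegdg')
  1 → (7, 'bfdgdggggefdccecfdegdg')
  2 → (19, 'ccecfdegdg')
  3 → (20, 'cecfdegdg')
  4 → (22, 'cfdegdg')
  5 → (5, 'dbbfdgdggggefdccecfdegdg')
  6 → (18, 'dccecfdegdg')
  7 → (4, 'ddbbfdgdggggefdccecfdegdg')
  8 → (24, 'degdg')
  9 → (27, 'dg')
  10 → (2, 'dgddbbfdgdggggefdccecfdegdg')
  11 → (9, 'dgdggggefdccecfdegdg')
  12 → (11, 'dggggefdccecfdegdg')
  13 → (21, 'ecfdegdg')
  14 → (16, 'efdccecfdegdg')
  15 → (25, 'egdg')
  16 → (0, 'egdgddbbfdgdggggefdccecfdegdg')
  17 → (17, 'fdccecfdegdg')
  18 → (23, 'fdegdg')
  19 → (8, 'fdgdggggefdccecfdegdg')
  20 → (28, 'g')
  21 → (3, 'gddbbfdgdggggefdccecfdegdg')
  22 → (26, 'gdg')
  23 → (1, 'gdgddbbfdgdggggefdccecfdegdg')
  24 → (10, 'gdggggefdccecfdegdg')
  25 → (15, 'gefdccecfdegdg')
  26 → (14, 'ggefdccecfdegdg')
  27 → (13, 'gggefdccecfdegdg')
  28 → (12, 'ggggefdccecfdegdg')

SA = [6, 7, 19, 20, 22, 5, 18, 4, 24, 27, 2, 9, 11, 21, 16, 25, 0, 17, 23, 8, 28, 3, 26, 1, 10, 15, 14, 13, 12]
rank  pair      lcp
   1  s[6:],s[7:]  1  'b'
   2  s[7:],s[19:]  0  ''
   3  s[19:],s[20:]  1  'c'
   4  s[20:],s[22:]  1  'c'
   5  s[22:],s[5:]  0  ''
   6  s[5:],s[18:]  1  'd'
   7  s[18:],s[4:]  1  'd'
   8  s[4:],s[24:]  1  'd'
   9  s[24:],s[27:]  1  'd'
  10  s[27:],s[2:]  2  'dg'
  11  s[2:],s[9:]  3  'dgd'
  12  s[9:],s[11:]  2  'dg'
  13  s[11:],s[21:]  0  ''
  14  s[21:],s[16:]  1  'e'
  15  s[16:],s[25:]  1  'e'
  16  s[25:],s[0:]  4  'egdg'
  17  s[0:],s[17:]  0  ''
  18  s[17:],s[23:]  2  'fd'
  19  s[23:],s[8:]  2  'fd'
  20  s[8:],s[28:]  0  ''
  21  s[28:],s[3:]  1  'g'
  22  s[3:],s[26:]  2  'gd'
  23  s[26:],s[1:]  3  'gdg'
  24  s[1:],s[10:]  3  'gdg'
  25  s[10:],s[15:]  1  'g'
  26  s[15:],s[14:]  1  'g'
  27  s[14:],s[13:]  2  'gg'
  28  s[13:],s[12:]  3  'ggg'

n(n+1)/2 = 29·30/2 = 435
Σ LCP = 0 + 1 + 0 + 1 + 1 + 0 + 1 + 1 + 1 + 1 + 2 + 3 + 2 + 0 + 1 + 1 + 4 + 0 + 2 + 2 + 0 + 1 + 2 + 3 + 3 + 1 + 1 + 2 + 3 = 40
distinct = 435 − 40 = 395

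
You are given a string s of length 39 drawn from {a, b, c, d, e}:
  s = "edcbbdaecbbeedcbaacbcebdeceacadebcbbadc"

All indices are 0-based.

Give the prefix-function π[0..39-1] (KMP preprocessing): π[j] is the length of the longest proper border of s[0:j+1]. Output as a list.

π[0] = 0
j=1 s[j]='d': π[1]=0 (border '')
j=2 s[j]='c': π[2]=0 (border '')
j=3 s[j]='b': π[3]=0 (border '')
j=4 s[j]='b': π[4]=0 (border '')
j=5 s[j]='d': π[5]=0 (border '')
j=6 s[j]='a': π[6]=0 (border '')
j=7 s[j]='e': π[7]=1 (border 'e')
j=8 s[j]='c': k: 1→0; π[8]=0 (border '')
j=9 s[j]='b': π[9]=0 (border '')
j=10 s[j]='b': π[10]=0 (border '')
j=11 s[j]='e': π[11]=1 (border 'e')
j=12 s[j]='e': k: 1→0; π[12]=1 (border 'e')
j=13 s[j]='d': π[13]=2 (border 'ed')
j=14 s[j]='c': π[14]=3 (border 'edc')
j=15 s[j]='b': π[15]=4 (border 'edcb')
j=16 s[j]='a': k: 4→0; π[16]=0 (border '')
j=17 s[j]='a': π[17]=0 (border '')
j=18 s[j]='c': π[18]=0 (border '')
j=19 s[j]='b': π[19]=0 (border '')
j=20 s[j]='c': π[20]=0 (border '')
j=21 s[j]='e': π[21]=1 (border 'e')
j=22 s[j]='b': k: 1→0; π[22]=0 (border '')
j=23 s[j]='d': π[23]=0 (border '')
j=24 s[j]='e': π[24]=1 (border 'e')
j=25 s[j]='c': k: 1→0; π[25]=0 (border '')
j=26 s[j]='e': π[26]=1 (border 'e')
j=27 s[j]='a': k: 1→0; π[27]=0 (border '')
j=28 s[j]='c': π[28]=0 (border '')
j=29 s[j]='a': π[29]=0 (border '')
j=30 s[j]='d': π[30]=0 (border '')
j=31 s[j]='e': π[31]=1 (border 'e')
j=32 s[j]='b': k: 1→0; π[32]=0 (border '')
j=33 s[j]='c': π[33]=0 (border '')
j=34 s[j]='b': π[34]=0 (border '')
j=35 s[j]='b': π[35]=0 (border '')
j=36 s[j]='a': π[36]=0 (border '')
j=37 s[j]='d': π[37]=0 (border '')
j=38 s[j]='c': π[38]=0 (border '')

[0, 0, 0, 0, 0, 0, 0, 1, 0, 0, 0, 1, 1, 2, 3, 4, 0, 0, 0, 0, 0, 1, 0, 0, 1, 0, 1, 0, 0, 0, 0, 1, 0, 0, 0, 0, 0, 0, 0]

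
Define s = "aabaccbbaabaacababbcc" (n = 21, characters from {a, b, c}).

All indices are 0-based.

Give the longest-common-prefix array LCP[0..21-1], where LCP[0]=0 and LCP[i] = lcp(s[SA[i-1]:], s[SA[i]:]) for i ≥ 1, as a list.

rank | idx | suffix
   0 |   8 | aabaacababbcc
   1 |   0 | aabaccbbaabaacababbcc
   2 |  11 | aacababbcc
   3 |   9 | abaacababbcc
   4 |  14 | ababbcc
   5 |   1 | abaccbbaabaacababbcc
   6 |  16 | abbcc
   7 |  12 | acababbcc
   8 |   3 | accbbaabaacababbcc
   9 |   7 | baabaacababbcc
  10 |  10 | baacababbcc
  11 |  15 | babbcc
  12 |   2 | baccbbaabaacababbcc
  13 |   6 | bbaabaacababbcc
  14 |  17 | bbcc
  15 |  18 | bcc
  16 |  20 | c
  17 |  13 | cababbcc
  18 |   5 | cbbaabaacababbcc
  19 |  19 | cc
  20 |   4 | ccbbaabaacababbcc

SA = [8, 0, 11, 9, 14, 1, 16, 12, 3, 7, 10, 15, 2, 6, 17, 18, 20, 13, 5, 19, 4]
rank  pair      lcp
   1  s[8:],s[0:]  4  'aaba'
   2  s[0:],s[11:]  2  'aa'
   3  s[11:],s[9:]  1  'a'
   4  s[9:],s[14:]  3  'aba'
   5  s[14:],s[1:]  3  'aba'
   6  s[1:],s[16:]  2  'ab'
   7  s[16:],s[12:]  1  'a'
   8  s[12:],s[3:]  2  'ac'
   9  s[3:],s[7:]  0  ''
  10  s[7:],s[10:]  3  'baa'
  11  s[10:],s[15:]  2  'ba'
  12  s[15:],s[2:]  2  'ba'
  13  s[2:],s[6:]  1  'b'
  14  s[6:],s[17:]  2  'bb'
  15  s[17:],s[18:]  1  'b'
  16  s[18:],s[20:]  0  ''
  17  s[20:],s[13:]  1  'c'
  18  s[13:],s[5:]  1  'c'
  19  s[5:],s[19:]  1  'c'
  20  s[19:],s[4:]  2  'cc'

[0, 4, 2, 1, 3, 3, 2, 1, 2, 0, 3, 2, 2, 1, 2, 1, 0, 1, 1, 1, 2]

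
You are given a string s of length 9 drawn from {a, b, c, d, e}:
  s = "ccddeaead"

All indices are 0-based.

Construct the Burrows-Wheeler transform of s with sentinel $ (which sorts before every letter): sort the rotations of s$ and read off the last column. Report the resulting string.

dee$cacdad

rank  rotation    last
    0  $ccddeaead  d
    1  ad$ccddeae  e
    2  aead$ccdde  e
    3  ccddeaead$  $
    4  cddeaead$c  c
    5  d$ccddeaea  a
    6  ddeaead$cc  c
    7  deaead$ccd  d
    8  ead$ccddea  a
    9  eaead$ccdd  d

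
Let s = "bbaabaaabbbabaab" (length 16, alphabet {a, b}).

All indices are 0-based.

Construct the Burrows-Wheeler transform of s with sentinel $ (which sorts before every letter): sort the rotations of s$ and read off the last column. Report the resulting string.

bbbbaaabaaaabb$ba

rank  rotation           last
    0  $bbaabaaabbbabaab  b
    1  aaabbbabaab$bbaab  b
    2  aab$bbaabaaabbbab  b
    3  aabaaabbbabaab$bb  b
    4  aabbbabaab$bbaaba  a
    5  ab$bbaabaaabbbaba  a
    6  abaaabbbabaab$bba  a
    7  abaab$bbaabaaabbb  b
    8  abbbabaab$bbaabaa  a
    9  b$bbaabaaabbbabaa  a
   10  baaabbbabaab$bbaa  a
   11  baab$bbaabaaabbba  a
   12  baabaaabbbabaab$b  b
   13  babaab$bbaabaaabb  b
   14  bbaabaaabbbabaab$  $
   15  bbabaab$bbaabaaab  b
   16  bbbabaab$bbaabaaa  a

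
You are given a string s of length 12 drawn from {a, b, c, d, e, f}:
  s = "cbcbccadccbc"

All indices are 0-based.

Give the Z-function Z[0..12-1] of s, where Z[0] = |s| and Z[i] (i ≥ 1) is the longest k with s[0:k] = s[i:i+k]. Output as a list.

[12, 0, 3, 0, 1, 1, 0, 0, 1, 3, 0, 1]

Z[0]=12
i=1: i≥r, start 0; Z[1]=0
i=2: i≥r, start 0; Z[2]=3 scan→box=[2,5)
i=3: min(r-i=2, Z[1]=0)=0; Z[3]=0
i=4: min(r-i=1, Z[2]=3)=1; Z[4]=1
i=5: i≥r, start 0; Z[5]=1 scan→box=[5,6)
i=6: i≥r, start 0; Z[6]=0
i=7: i≥r, start 0; Z[7]=0
i=8: i≥r, start 0; Z[8]=1 scan→box=[8,9)
i=9: i≥r, start 0; Z[9]=3 scan→box=[9,12)
i=10: min(r-i=2, Z[1]=0)=0; Z[10]=0
i=11: min(r-i=1, Z[2]=3)=1; Z[11]=1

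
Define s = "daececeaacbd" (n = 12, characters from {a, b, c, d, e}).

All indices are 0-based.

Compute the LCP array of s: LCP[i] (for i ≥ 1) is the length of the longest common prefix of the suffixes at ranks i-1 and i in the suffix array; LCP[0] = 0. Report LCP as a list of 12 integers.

rank→(start, suffix):
  0 → (7, 'aacbd')
  1 → (8, 'acbd')
  2 → (1, 'aececeaacbd')
  3 → (10, 'bd')
  4 → (9, 'cbd')
  5 → (5, 'ceaacbd')
  6 → (3, 'ceceaacbd')
  7 → (11, 'd')
  8 → (0, 'daececeaacbd')
  9 → (6, 'eaacbd')
  10 → (4, 'eceaacbd')
  11 → (2, 'ececeaacbd')

SA = [7, 8, 1, 10, 9, 5, 3, 11, 0, 6, 4, 2]
[i] adj suffixes → lcp
  [1] 7/8 → 1 ('a')
  [2] 8/1 → 1 ('a')
  [3] 1/10 → 0 ('')
  [4] 10/9 → 0 ('')
  [5] 9/5 → 1 ('c')
  [6] 5/3 → 2 ('ce')
  [7] 3/11 → 0 ('')
  [8] 11/0 → 1 ('d')
  [9] 0/6 → 0 ('')
  [10] 6/4 → 1 ('e')
  [11] 4/2 → 3 ('ece')

[0, 1, 1, 0, 0, 1, 2, 0, 1, 0, 1, 3]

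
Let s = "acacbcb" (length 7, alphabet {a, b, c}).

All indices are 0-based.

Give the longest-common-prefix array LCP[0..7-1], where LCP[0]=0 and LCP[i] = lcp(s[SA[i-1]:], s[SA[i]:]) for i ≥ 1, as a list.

[0, 2, 0, 1, 0, 1, 2]

sorted suffixes:
  #0 SA[0]=0  'acacbcb'
  #1 SA[1]=2  'acbcb'
  #2 SA[2]=6  'b'
  #3 SA[3]=4  'bcb'
  #4 SA[4]=1  'cacbcb'
  #5 SA[5]=5  'cb'
  #6 SA[6]=3  'cbcb'

SA = [0, 2, 6, 4, 1, 5, 3]
[i] adj suffixes → lcp
  [1] 0/2 → 2 ('ac')
  [2] 2/6 → 0 ('')
  [3] 6/4 → 1 ('b')
  [4] 4/1 → 0 ('')
  [5] 1/5 → 1 ('c')
  [6] 5/3 → 2 ('cb')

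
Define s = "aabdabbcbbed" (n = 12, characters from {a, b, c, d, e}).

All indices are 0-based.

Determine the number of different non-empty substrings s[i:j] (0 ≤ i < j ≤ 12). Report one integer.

69

sorted suffixes:
  #0 SA[0]=0  'aabdabbcbbed'
  #1 SA[1]=4  'abbcbbed'
  #2 SA[2]=1  'abdabbcbbed'
  #3 SA[3]=5  'bbcbbed'
  #4 SA[4]=8  'bbed'
  #5 SA[5]=6  'bcbbed'
  #6 SA[6]=2  'bdabbcbbed'
  #7 SA[7]=9  'bed'
  #8 SA[8]=7  'cbbed'
  #9 SA[9]=11  'd'
  #10 SA[10]=3  'dabbcbbed'
  #11 SA[11]=10  'ed'

SA = [0, 4, 1, 5, 8, 6, 2, 9, 7, 11, 3, 10]
[i] adj suffixes → lcp
  [1] 0/4 → 1 ('a')
  [2] 4/1 → 2 ('ab')
  [3] 1/5 → 0 ('')
  [4] 5/8 → 2 ('bb')
  [5] 8/6 → 1 ('b')
  [6] 6/2 → 1 ('b')
  [7] 2/9 → 1 ('b')
  [8] 9/7 → 0 ('')
  [9] 7/11 → 0 ('')
  [10] 11/3 → 1 ('d')
  [11] 3/10 → 0 ('')

n(n+1)/2 = 12·13/2 = 78
Σ LCP = 0 + 1 + 2 + 0 + 2 + 1 + 1 + 1 + 0 + 0 + 1 + 0 = 9
distinct = 78 − 9 = 69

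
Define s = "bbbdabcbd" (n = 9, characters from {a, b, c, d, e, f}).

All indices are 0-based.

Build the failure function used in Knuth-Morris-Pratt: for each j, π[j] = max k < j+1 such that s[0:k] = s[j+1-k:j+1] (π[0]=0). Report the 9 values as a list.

π[0] = 0
j=1 s[j]='b': π[1]=1 (border 'b')
j=2 s[j]='b': π[2]=2 (border 'bb')
j=3 s[j]='d': k: 2→1→0; π[3]=0 (border '')
j=4 s[j]='a': π[4]=0 (border '')
j=5 s[j]='b': π[5]=1 (border 'b')
j=6 s[j]='c': k: 1→0; π[6]=0 (border '')
j=7 s[j]='b': π[7]=1 (border 'b')
j=8 s[j]='d': k: 1→0; π[8]=0 (border '')

[0, 1, 2, 0, 0, 1, 0, 1, 0]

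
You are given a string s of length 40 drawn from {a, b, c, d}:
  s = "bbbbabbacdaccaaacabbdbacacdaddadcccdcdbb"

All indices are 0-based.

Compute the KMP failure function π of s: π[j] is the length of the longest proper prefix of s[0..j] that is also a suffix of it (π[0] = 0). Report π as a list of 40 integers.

[0, 1, 2, 3, 0, 1, 2, 0, 0, 0, 0, 0, 0, 0, 0, 0, 0, 0, 1, 2, 0, 1, 0, 0, 0, 0, 0, 0, 0, 0, 0, 0, 0, 0, 0, 0, 0, 0, 1, 2]

π[0] = 0
j=1 s[j]='b': π[1]=1 (border 'b')
j=2 s[j]='b': π[2]=2 (border 'bb')
j=3 s[j]='b': π[3]=3 (border 'bbb')
j=4 s[j]='a': k: 3→2→1→0; π[4]=0 (border '')
j=5 s[j]='b': π[5]=1 (border 'b')
j=6 s[j]='b': π[6]=2 (border 'bb')
j=7 s[j]='a': k: 2→1→0; π[7]=0 (border '')
j=8 s[j]='c': π[8]=0 (border '')
j=9 s[j]='d': π[9]=0 (border '')
j=10 s[j]='a': π[10]=0 (border '')
j=11 s[j]='c': π[11]=0 (border '')
j=12 s[j]='c': π[12]=0 (border '')
j=13 s[j]='a': π[13]=0 (border '')
j=14 s[j]='a': π[14]=0 (border '')
j=15 s[j]='a': π[15]=0 (border '')
j=16 s[j]='c': π[16]=0 (border '')
j=17 s[j]='a': π[17]=0 (border '')
j=18 s[j]='b': π[18]=1 (border 'b')
j=19 s[j]='b': π[19]=2 (border 'bb')
j=20 s[j]='d': k: 2→1→0; π[20]=0 (border '')
j=21 s[j]='b': π[21]=1 (border 'b')
j=22 s[j]='a': k: 1→0; π[22]=0 (border '')
j=23 s[j]='c': π[23]=0 (border '')
j=24 s[j]='a': π[24]=0 (border '')
j=25 s[j]='c': π[25]=0 (border '')
j=26 s[j]='d': π[26]=0 (border '')
j=27 s[j]='a': π[27]=0 (border '')
j=28 s[j]='d': π[28]=0 (border '')
j=29 s[j]='d': π[29]=0 (border '')
j=30 s[j]='a': π[30]=0 (border '')
j=31 s[j]='d': π[31]=0 (border '')
j=32 s[j]='c': π[32]=0 (border '')
j=33 s[j]='c': π[33]=0 (border '')
j=34 s[j]='c': π[34]=0 (border '')
j=35 s[j]='d': π[35]=0 (border '')
j=36 s[j]='c': π[36]=0 (border '')
j=37 s[j]='d': π[37]=0 (border '')
j=38 s[j]='b': π[38]=1 (border 'b')
j=39 s[j]='b': π[39]=2 (border 'bb')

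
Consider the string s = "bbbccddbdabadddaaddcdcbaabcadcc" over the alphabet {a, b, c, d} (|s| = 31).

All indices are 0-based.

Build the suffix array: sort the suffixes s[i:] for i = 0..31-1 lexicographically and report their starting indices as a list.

[23, 15, 9, 24, 27, 16, 11, 22, 10, 0, 1, 25, 2, 7, 30, 26, 21, 29, 3, 19, 4, 14, 8, 6, 20, 28, 18, 13, 5, 17, 12]

rank→(start, suffix):
  0 → (23, 'aabcadcc')
  1 → (15, 'aaddcdcbaabcadcc')
  2 → (9, 'abadddaaddcdcbaabcadcc')
  3 → (24, 'abcadcc')
  4 → (27, 'adcc')
  5 → (16, 'addcdcbaabcadcc')
  6 → (11, 'adddaaddcdcbaabcadcc')
  7 → (22, 'baabcadcc')
  8 → (10, 'badddaaddcdcbaabcadcc')
  9 → (0, 'bbbccddbdabadddaaddcdcbaabcadcc')
  10 → (1, 'bbccddbdabadddaaddcdcbaabcadcc')
  11 → (25, 'bcadcc')
  12 → (2, 'bccddbdabadddaaddcdcbaabcadcc')
  13 → (7, 'bdabadddaaddcdcbaabcadcc')
  14 → (30, 'c')
  15 → (26, 'cadcc')
  16 → (21, 'cbaabcadcc')
  17 → (29, 'cc')
  18 → (3, 'ccddbdabadddaaddcdcbaabcadcc')
  19 → (19, 'cdcbaabcadcc')
  20 → (4, 'cddbdabadddaaddcdcbaabcadcc')
  21 → (14, 'daaddcdcbaabcadcc')
  22 → (8, 'dabadddaaddcdcbaabcadcc')
  23 → (6, 'dbdabadddaaddcdcbaabcadcc')
  24 → (20, 'dcbaabcadcc')
  25 → (28, 'dcc')
  26 → (18, 'dcdcbaabcadcc')
  27 → (13, 'ddaaddcdcbaabcadcc')
  28 → (5, 'ddbdabadddaaddcdcbaabcadcc')
  29 → (17, 'ddcdcbaabcadcc')
  30 → (12, 'dddaaddcdcbaabcadcc')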